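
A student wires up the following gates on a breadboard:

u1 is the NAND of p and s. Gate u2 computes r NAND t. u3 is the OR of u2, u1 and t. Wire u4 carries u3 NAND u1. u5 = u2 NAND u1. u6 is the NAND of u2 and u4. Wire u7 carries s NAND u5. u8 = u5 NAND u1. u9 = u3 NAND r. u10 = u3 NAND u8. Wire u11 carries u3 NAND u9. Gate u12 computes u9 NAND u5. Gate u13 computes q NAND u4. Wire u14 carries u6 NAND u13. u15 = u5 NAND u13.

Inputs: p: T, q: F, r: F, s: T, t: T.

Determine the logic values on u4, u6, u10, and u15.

u1 = p NAND s = T NAND T = F
u2 = r NAND t = F NAND T = T
u3 = u2 OR u1 OR t = T OR F OR T = T
u4 = u3 NAND u1 = T NAND F = T
u5 = u2 NAND u1 = T NAND F = T
u6 = u2 NAND u4 = T NAND T = F
u8 = u5 NAND u1 = T NAND F = T
u10 = u3 NAND u8 = T NAND T = F
u13 = q NAND u4 = F NAND T = T
u15 = u5 NAND u13 = T NAND T = F

u4 = T; u6 = F; u10 = F; u15 = F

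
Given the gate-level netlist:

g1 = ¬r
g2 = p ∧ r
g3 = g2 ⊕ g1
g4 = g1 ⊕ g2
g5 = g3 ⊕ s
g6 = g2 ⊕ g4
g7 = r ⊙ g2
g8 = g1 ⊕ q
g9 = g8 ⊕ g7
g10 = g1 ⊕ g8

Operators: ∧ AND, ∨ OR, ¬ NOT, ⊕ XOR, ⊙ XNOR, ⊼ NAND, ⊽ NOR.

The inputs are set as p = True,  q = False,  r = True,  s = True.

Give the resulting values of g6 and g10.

g6 = False, g10 = False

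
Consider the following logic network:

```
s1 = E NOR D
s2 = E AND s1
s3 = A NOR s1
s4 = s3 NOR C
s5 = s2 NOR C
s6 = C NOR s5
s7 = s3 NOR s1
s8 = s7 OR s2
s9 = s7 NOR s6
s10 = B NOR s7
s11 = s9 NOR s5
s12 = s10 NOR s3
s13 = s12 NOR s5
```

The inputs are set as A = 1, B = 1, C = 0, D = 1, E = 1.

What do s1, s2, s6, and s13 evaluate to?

s1 = 0; s2 = 0; s6 = 0; s13 = 0

s1 = E NOR D = 1 NOR 1 = 0
s2 = E AND s1 = 1 AND 0 = 0
s3 = A NOR s1 = 1 NOR 0 = 0
s5 = s2 NOR C = 0 NOR 0 = 1
s6 = C NOR s5 = 0 NOR 1 = 0
s7 = s3 NOR s1 = 0 NOR 0 = 1
s10 = B NOR s7 = 1 NOR 1 = 0
s12 = s10 NOR s3 = 0 NOR 0 = 1
s13 = s12 NOR s5 = 1 NOR 1 = 0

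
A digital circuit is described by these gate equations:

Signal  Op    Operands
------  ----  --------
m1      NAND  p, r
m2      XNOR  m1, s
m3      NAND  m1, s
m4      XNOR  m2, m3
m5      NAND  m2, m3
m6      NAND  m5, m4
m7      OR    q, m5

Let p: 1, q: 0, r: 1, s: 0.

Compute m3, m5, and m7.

m3 = 1, m5 = 0, m7 = 0

m1 = p NAND r = 1 NAND 1 = 0
m2 = m1 XNOR s = 0 XNOR 0 = 1
m3 = m1 NAND s = 0 NAND 0 = 1
m5 = m2 NAND m3 = 1 NAND 1 = 0
m7 = q OR m5 = 0 OR 0 = 0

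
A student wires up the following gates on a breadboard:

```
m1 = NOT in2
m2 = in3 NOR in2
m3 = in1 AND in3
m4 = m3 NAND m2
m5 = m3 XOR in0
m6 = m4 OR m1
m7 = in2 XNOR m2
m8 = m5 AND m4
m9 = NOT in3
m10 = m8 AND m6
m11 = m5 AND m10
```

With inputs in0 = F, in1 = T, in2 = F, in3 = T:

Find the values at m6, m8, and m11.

m6 = T  m8 = T  m11 = T

m1 = NOT in2 = NOT F = T
m2 = in3 NOR in2 = T NOR F = F
m3 = in1 AND in3 = T AND T = T
m4 = m3 NAND m2 = T NAND F = T
m5 = m3 XOR in0 = T XOR F = T
m6 = m4 OR m1 = T OR T = T
m8 = m5 AND m4 = T AND T = T
m10 = m8 AND m6 = T AND T = T
m11 = m5 AND m10 = T AND T = T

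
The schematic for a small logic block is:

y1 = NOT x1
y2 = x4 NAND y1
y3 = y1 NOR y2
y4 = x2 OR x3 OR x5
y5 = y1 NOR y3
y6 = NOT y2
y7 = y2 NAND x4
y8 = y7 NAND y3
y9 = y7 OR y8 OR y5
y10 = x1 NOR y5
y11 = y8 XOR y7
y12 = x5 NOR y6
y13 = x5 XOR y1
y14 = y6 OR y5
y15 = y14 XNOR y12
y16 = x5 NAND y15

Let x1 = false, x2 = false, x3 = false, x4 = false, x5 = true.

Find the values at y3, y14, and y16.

y1 = NOT x1 = NOT false = true
y2 = x4 NAND y1 = false NAND true = true
y3 = y1 NOR y2 = true NOR true = false
y5 = y1 NOR y3 = true NOR false = false
y6 = NOT y2 = NOT true = false
y12 = x5 NOR y6 = true NOR false = false
y14 = y6 OR y5 = false OR false = false
y15 = y14 XNOR y12 = false XNOR false = true
y16 = x5 NAND y15 = true NAND true = false

y3 = false, y14 = false, y16 = false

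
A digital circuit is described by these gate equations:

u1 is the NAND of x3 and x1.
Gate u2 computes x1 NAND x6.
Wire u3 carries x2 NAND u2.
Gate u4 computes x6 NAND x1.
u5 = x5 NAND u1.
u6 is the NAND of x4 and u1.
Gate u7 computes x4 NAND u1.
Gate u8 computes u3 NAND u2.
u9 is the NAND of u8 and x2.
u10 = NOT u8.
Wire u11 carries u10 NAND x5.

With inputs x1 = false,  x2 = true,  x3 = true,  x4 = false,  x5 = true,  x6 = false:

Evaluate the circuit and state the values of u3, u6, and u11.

u3 = false  u6 = true  u11 = true

u1 = x3 NAND x1 = true NAND false = true
u2 = x1 NAND x6 = false NAND false = true
u3 = x2 NAND u2 = true NAND true = false
u6 = x4 NAND u1 = false NAND true = true
u8 = u3 NAND u2 = false NAND true = true
u10 = NOT u8 = NOT true = false
u11 = u10 NAND x5 = false NAND true = true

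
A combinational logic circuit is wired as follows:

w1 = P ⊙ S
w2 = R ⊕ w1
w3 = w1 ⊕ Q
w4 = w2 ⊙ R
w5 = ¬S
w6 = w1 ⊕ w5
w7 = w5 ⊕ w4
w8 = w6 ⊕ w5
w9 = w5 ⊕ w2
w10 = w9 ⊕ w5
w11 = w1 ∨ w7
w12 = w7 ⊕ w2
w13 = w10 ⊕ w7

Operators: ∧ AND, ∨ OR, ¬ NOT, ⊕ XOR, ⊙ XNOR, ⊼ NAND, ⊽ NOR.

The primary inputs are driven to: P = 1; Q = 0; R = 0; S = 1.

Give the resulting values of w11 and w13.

w11 = 1, w13 = 1

w1 = P XNOR S = 1 XNOR 1 = 1
w2 = R XOR w1 = 0 XOR 1 = 1
w4 = w2 XNOR R = 1 XNOR 0 = 0
w5 = NOT S = NOT 1 = 0
w7 = w5 XOR w4 = 0 XOR 0 = 0
w9 = w5 XOR w2 = 0 XOR 1 = 1
w10 = w9 XOR w5 = 1 XOR 0 = 1
w11 = w1 OR w7 = 1 OR 0 = 1
w13 = w10 XOR w7 = 1 XOR 0 = 1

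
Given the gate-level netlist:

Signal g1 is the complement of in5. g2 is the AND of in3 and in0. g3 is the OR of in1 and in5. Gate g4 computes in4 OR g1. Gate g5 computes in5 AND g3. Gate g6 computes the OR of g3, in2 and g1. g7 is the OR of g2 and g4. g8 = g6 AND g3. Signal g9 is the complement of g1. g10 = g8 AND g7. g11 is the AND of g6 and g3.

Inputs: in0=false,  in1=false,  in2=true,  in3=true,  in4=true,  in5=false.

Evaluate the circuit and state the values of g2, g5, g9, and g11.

g2 = false, g5 = false, g9 = false, g11 = false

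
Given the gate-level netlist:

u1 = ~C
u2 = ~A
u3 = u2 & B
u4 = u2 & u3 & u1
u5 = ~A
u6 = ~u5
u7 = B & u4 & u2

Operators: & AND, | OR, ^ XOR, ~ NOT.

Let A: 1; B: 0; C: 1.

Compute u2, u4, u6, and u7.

u1 = NOT C = NOT 1 = 0
u2 = NOT A = NOT 1 = 0
u3 = u2 AND B = 0 AND 0 = 0
u4 = u2 AND u3 AND u1 = 0 AND 0 AND 0 = 0
u5 = NOT A = NOT 1 = 0
u6 = NOT u5 = NOT 0 = 1
u7 = B AND u4 AND u2 = 0 AND 0 AND 0 = 0

u2 = 0, u4 = 0, u6 = 1, u7 = 0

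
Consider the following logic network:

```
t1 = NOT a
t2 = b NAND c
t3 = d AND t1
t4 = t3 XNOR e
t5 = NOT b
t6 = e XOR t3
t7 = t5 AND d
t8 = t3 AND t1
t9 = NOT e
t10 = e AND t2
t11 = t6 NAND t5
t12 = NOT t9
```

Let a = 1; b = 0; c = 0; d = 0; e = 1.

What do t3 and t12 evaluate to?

t1 = NOT a = NOT 1 = 0
t3 = d AND t1 = 0 AND 0 = 0
t9 = NOT e = NOT 1 = 0
t12 = NOT t9 = NOT 0 = 1

t3 = 0  t12 = 1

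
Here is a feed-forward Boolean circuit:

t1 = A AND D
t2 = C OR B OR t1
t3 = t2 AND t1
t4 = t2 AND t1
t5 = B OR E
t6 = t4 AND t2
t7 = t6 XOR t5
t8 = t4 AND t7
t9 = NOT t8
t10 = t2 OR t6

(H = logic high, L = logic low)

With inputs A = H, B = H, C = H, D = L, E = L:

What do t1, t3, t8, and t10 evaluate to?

t1 = L  t3 = L  t8 = L  t10 = H

t1 = A AND D = H AND L = L
t2 = C OR B OR t1 = H OR H OR L = H
t3 = t2 AND t1 = H AND L = L
t4 = t2 AND t1 = H AND L = L
t5 = B OR E = H OR L = H
t6 = t4 AND t2 = L AND H = L
t7 = t6 XOR t5 = L XOR H = H
t8 = t4 AND t7 = L AND H = L
t10 = t2 OR t6 = H OR L = H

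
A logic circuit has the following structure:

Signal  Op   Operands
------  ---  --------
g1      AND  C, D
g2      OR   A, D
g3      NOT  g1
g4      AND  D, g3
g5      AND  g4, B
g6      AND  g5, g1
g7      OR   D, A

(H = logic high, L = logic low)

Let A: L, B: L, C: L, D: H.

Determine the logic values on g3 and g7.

g1 = C AND D = L AND H = L
g3 = NOT g1 = NOT L = H
g7 = D OR A = H OR L = H

g3 = H, g7 = H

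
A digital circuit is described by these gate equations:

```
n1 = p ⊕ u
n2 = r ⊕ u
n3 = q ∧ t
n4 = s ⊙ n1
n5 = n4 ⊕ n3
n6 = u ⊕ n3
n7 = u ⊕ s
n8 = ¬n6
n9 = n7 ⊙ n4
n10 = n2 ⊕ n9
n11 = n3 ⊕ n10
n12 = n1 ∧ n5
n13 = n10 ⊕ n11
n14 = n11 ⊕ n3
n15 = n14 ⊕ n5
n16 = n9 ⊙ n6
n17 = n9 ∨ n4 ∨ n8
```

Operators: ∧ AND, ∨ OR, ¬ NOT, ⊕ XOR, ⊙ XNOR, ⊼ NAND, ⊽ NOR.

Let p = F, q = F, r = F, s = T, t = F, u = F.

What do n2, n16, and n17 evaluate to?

n2 = F  n16 = T  n17 = T

n1 = p XOR u = F XOR F = F
n2 = r XOR u = F XOR F = F
n3 = q AND t = F AND F = F
n4 = s XNOR n1 = T XNOR F = F
n6 = u XOR n3 = F XOR F = F
n7 = u XOR s = F XOR T = T
n8 = NOT n6 = NOT F = T
n9 = n7 XNOR n4 = T XNOR F = F
n16 = n9 XNOR n6 = F XNOR F = T
n17 = n9 OR n4 OR n8 = F OR F OR T = T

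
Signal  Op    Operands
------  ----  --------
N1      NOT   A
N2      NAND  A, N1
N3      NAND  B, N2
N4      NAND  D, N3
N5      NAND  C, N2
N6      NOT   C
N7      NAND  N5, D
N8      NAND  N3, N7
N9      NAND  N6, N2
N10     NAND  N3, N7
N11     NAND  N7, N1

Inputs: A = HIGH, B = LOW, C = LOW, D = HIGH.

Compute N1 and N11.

N1 = LOW, N11 = HIGH

N1 = NOT A = NOT HIGH = LOW
N2 = A NAND N1 = HIGH NAND LOW = HIGH
N5 = C NAND N2 = LOW NAND HIGH = HIGH
N7 = N5 NAND D = HIGH NAND HIGH = LOW
N11 = N7 NAND N1 = LOW NAND LOW = HIGH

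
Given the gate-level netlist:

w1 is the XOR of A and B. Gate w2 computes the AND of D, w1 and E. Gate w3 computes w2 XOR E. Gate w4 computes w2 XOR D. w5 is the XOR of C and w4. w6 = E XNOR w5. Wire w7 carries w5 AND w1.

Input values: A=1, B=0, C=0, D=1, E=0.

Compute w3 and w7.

w3 = 0  w7 = 1

w1 = A XOR B = 1 XOR 0 = 1
w2 = D AND w1 AND E = 1 AND 1 AND 0 = 0
w3 = w2 XOR E = 0 XOR 0 = 0
w4 = w2 XOR D = 0 XOR 1 = 1
w5 = C XOR w4 = 0 XOR 1 = 1
w7 = w5 AND w1 = 1 AND 1 = 1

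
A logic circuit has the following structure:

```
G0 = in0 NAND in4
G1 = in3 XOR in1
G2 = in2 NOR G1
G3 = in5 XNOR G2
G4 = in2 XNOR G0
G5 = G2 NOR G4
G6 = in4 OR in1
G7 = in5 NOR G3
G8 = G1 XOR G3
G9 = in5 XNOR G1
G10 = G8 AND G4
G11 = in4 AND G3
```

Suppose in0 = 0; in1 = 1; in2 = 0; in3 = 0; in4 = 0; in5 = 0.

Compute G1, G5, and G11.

G1 = 1  G5 = 1  G11 = 0

G0 = in0 NAND in4 = 0 NAND 0 = 1
G1 = in3 XOR in1 = 0 XOR 1 = 1
G2 = in2 NOR G1 = 0 NOR 1 = 0
G3 = in5 XNOR G2 = 0 XNOR 0 = 1
G4 = in2 XNOR G0 = 0 XNOR 1 = 0
G5 = G2 NOR G4 = 0 NOR 0 = 1
G11 = in4 AND G3 = 0 AND 1 = 0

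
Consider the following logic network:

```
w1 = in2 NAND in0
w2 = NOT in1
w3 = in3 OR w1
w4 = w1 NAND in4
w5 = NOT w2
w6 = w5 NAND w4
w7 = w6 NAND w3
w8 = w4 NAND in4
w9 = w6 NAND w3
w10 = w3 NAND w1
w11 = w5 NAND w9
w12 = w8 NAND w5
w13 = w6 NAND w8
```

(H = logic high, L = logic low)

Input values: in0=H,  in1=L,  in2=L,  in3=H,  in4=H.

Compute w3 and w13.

w3 = H, w13 = L

w1 = in2 NAND in0 = L NAND H = H
w2 = NOT in1 = NOT L = H
w3 = in3 OR w1 = H OR H = H
w4 = w1 NAND in4 = H NAND H = L
w5 = NOT w2 = NOT H = L
w6 = w5 NAND w4 = L NAND L = H
w8 = w4 NAND in4 = L NAND H = H
w13 = w6 NAND w8 = H NAND H = L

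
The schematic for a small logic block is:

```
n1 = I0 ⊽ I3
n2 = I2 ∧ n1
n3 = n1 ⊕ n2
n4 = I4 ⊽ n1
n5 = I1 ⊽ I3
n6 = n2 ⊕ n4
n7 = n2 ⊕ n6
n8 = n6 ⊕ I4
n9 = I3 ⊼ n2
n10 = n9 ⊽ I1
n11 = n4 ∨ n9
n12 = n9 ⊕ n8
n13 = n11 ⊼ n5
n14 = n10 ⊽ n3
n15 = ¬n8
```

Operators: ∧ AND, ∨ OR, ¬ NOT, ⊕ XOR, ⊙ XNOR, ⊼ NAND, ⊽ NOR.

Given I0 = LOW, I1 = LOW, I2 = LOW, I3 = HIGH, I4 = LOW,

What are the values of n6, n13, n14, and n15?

n6 = HIGH, n13 = HIGH, n14 = HIGH, n15 = LOW

n1 = I0 NOR I3 = LOW NOR HIGH = LOW
n2 = I2 AND n1 = LOW AND LOW = LOW
n3 = n1 XOR n2 = LOW XOR LOW = LOW
n4 = I4 NOR n1 = LOW NOR LOW = HIGH
n5 = I1 NOR I3 = LOW NOR HIGH = LOW
n6 = n2 XOR n4 = LOW XOR HIGH = HIGH
n8 = n6 XOR I4 = HIGH XOR LOW = HIGH
n9 = I3 NAND n2 = HIGH NAND LOW = HIGH
n10 = n9 NOR I1 = HIGH NOR LOW = LOW
n11 = n4 OR n9 = HIGH OR HIGH = HIGH
n13 = n11 NAND n5 = HIGH NAND LOW = HIGH
n14 = n10 NOR n3 = LOW NOR LOW = HIGH
n15 = NOT n8 = NOT HIGH = LOW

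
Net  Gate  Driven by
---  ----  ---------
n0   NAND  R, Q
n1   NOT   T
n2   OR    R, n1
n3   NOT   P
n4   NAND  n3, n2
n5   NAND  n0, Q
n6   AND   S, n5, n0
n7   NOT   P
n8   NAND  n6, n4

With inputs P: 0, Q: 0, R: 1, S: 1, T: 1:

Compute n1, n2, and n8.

n0 = R NAND Q = 1 NAND 0 = 1
n1 = NOT T = NOT 1 = 0
n2 = R OR n1 = 1 OR 0 = 1
n3 = NOT P = NOT 0 = 1
n4 = n3 NAND n2 = 1 NAND 1 = 0
n5 = n0 NAND Q = 1 NAND 0 = 1
n6 = S AND n5 AND n0 = 1 AND 1 AND 1 = 1
n8 = n6 NAND n4 = 1 NAND 0 = 1

n1 = 0, n2 = 1, n8 = 1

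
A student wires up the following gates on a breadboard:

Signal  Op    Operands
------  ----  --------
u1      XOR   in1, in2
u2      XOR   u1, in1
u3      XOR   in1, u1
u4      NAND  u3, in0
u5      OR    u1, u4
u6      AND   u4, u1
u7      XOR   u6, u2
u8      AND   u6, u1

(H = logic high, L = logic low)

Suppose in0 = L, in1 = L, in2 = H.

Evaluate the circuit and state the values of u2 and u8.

u1 = in1 XOR in2 = L XOR H = H
u2 = u1 XOR in1 = H XOR L = H
u3 = in1 XOR u1 = L XOR H = H
u4 = u3 NAND in0 = H NAND L = H
u6 = u4 AND u1 = H AND H = H
u8 = u6 AND u1 = H AND H = H

u2 = H, u8 = H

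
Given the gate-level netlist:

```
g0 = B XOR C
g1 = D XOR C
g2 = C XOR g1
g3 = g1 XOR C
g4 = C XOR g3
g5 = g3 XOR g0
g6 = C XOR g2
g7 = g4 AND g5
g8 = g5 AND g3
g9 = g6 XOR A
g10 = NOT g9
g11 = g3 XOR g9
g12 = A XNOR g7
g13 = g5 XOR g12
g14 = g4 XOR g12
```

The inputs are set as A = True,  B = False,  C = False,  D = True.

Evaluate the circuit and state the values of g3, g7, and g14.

g3 = True; g7 = True; g14 = False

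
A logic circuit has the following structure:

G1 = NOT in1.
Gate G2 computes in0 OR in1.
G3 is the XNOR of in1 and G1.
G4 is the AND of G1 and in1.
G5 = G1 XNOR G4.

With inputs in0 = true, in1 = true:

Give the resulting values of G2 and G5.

G1 = NOT in1 = NOT true = false
G2 = in0 OR in1 = true OR true = true
G4 = G1 AND in1 = false AND true = false
G5 = G1 XNOR G4 = false XNOR false = true

G2 = true; G5 = true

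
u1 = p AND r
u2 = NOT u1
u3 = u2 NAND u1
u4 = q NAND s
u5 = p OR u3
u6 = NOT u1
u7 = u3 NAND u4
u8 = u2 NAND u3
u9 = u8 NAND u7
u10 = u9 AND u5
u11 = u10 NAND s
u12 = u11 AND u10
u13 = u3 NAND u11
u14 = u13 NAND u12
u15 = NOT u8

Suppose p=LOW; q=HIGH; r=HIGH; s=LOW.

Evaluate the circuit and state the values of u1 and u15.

u1 = p AND r = LOW AND HIGH = LOW
u2 = NOT u1 = NOT LOW = HIGH
u3 = u2 NAND u1 = HIGH NAND LOW = HIGH
u8 = u2 NAND u3 = HIGH NAND HIGH = LOW
u15 = NOT u8 = NOT LOW = HIGH

u1 = LOW; u15 = HIGH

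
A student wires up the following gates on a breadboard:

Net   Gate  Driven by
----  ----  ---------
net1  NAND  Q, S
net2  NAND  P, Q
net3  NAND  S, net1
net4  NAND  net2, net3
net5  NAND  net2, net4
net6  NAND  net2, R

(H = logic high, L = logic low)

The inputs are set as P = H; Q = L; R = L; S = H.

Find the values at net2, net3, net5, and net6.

net2 = H, net3 = L, net5 = L, net6 = H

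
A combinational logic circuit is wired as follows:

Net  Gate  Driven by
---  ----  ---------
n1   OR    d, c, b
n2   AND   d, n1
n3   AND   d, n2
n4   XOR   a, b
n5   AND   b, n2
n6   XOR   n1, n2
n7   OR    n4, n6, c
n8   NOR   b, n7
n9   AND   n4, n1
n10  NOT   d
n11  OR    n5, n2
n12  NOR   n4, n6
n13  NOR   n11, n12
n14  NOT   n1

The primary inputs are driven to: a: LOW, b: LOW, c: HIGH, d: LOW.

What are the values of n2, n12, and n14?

n1 = d OR c OR b = LOW OR HIGH OR LOW = HIGH
n2 = d AND n1 = LOW AND HIGH = LOW
n4 = a XOR b = LOW XOR LOW = LOW
n6 = n1 XOR n2 = HIGH XOR LOW = HIGH
n12 = n4 NOR n6 = LOW NOR HIGH = LOW
n14 = NOT n1 = NOT HIGH = LOW

n2 = LOW; n12 = LOW; n14 = LOW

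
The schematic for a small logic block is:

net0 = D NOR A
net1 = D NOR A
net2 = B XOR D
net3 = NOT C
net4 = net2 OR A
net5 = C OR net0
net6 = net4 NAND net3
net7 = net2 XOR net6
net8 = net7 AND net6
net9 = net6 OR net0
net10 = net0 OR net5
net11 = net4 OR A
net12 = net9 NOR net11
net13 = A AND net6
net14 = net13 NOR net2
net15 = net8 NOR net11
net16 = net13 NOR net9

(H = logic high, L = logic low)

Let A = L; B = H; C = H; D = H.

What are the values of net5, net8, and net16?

net5 = H, net8 = H, net16 = L

net0 = D NOR A = H NOR L = L
net2 = B XOR D = H XOR H = L
net3 = NOT C = NOT H = L
net4 = net2 OR A = L OR L = L
net5 = C OR net0 = H OR L = H
net6 = net4 NAND net3 = L NAND L = H
net7 = net2 XOR net6 = L XOR H = H
net8 = net7 AND net6 = H AND H = H
net9 = net6 OR net0 = H OR L = H
net13 = A AND net6 = L AND H = L
net16 = net13 NOR net9 = L NOR H = L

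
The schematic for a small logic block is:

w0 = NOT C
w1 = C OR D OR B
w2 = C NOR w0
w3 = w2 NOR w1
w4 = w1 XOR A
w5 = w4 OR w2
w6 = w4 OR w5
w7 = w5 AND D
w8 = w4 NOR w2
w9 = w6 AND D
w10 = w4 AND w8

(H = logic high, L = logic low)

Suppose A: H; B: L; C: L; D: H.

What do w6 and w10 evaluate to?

w0 = NOT C = NOT L = H
w1 = C OR D OR B = L OR H OR L = H
w2 = C NOR w0 = L NOR H = L
w4 = w1 XOR A = H XOR H = L
w5 = w4 OR w2 = L OR L = L
w6 = w4 OR w5 = L OR L = L
w8 = w4 NOR w2 = L NOR L = H
w10 = w4 AND w8 = L AND H = L

w6 = L, w10 = L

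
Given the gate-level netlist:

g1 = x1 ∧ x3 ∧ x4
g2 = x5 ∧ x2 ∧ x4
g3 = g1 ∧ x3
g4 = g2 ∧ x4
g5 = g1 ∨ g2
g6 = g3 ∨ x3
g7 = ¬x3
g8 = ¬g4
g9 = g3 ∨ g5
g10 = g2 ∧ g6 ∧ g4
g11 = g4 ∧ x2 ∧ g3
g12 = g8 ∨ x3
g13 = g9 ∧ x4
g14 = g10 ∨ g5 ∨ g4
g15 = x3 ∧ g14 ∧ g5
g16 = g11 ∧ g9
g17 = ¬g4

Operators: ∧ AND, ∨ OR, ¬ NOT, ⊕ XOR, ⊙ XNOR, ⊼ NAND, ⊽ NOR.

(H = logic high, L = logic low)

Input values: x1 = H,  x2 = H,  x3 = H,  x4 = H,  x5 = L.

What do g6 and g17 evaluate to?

g6 = H  g17 = H

g1 = x1 AND x3 AND x4 = H AND H AND H = H
g2 = x5 AND x2 AND x4 = L AND H AND H = L
g3 = g1 AND x3 = H AND H = H
g4 = g2 AND x4 = L AND H = L
g6 = g3 OR x3 = H OR H = H
g17 = NOT g4 = NOT L = H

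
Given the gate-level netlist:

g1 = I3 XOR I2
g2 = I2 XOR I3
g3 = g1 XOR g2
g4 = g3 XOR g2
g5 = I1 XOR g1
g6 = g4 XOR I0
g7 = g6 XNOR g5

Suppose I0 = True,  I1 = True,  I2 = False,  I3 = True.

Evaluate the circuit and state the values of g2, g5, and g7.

g1 = I3 XOR I2 = True XOR False = True
g2 = I2 XOR I3 = False XOR True = True
g3 = g1 XOR g2 = True XOR True = False
g4 = g3 XOR g2 = False XOR True = True
g5 = I1 XOR g1 = True XOR True = False
g6 = g4 XOR I0 = True XOR True = False
g7 = g6 XNOR g5 = False XNOR False = True

g2 = True, g5 = False, g7 = True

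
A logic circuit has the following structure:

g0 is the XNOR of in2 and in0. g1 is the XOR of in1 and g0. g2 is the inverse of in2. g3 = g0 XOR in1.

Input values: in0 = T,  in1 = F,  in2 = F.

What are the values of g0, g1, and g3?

g0 = in2 XNOR in0 = F XNOR T = F
g1 = in1 XOR g0 = F XOR F = F
g3 = g0 XOR in1 = F XOR F = F

g0 = F; g1 = F; g3 = F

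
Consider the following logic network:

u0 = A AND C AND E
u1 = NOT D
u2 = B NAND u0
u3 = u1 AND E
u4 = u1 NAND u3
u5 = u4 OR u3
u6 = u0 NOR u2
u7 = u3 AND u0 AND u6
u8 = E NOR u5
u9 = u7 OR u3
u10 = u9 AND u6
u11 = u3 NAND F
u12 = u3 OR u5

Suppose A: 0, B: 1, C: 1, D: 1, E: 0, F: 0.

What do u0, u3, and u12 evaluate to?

u0 = A AND C AND E = 0 AND 1 AND 0 = 0
u1 = NOT D = NOT 1 = 0
u3 = u1 AND E = 0 AND 0 = 0
u4 = u1 NAND u3 = 0 NAND 0 = 1
u5 = u4 OR u3 = 1 OR 0 = 1
u12 = u3 OR u5 = 0 OR 1 = 1

u0 = 0, u3 = 0, u12 = 1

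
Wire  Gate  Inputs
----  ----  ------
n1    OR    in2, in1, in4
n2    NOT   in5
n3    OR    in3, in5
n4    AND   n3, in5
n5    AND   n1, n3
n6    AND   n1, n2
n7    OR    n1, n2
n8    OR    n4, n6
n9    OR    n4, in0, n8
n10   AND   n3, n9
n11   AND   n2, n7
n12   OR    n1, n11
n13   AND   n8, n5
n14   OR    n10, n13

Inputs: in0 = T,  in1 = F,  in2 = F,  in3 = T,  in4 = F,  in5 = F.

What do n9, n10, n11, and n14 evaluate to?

n1 = in2 OR in1 OR in4 = F OR F OR F = F
n2 = NOT in5 = NOT F = T
n3 = in3 OR in5 = T OR F = T
n4 = n3 AND in5 = T AND F = F
n5 = n1 AND n3 = F AND T = F
n6 = n1 AND n2 = F AND T = F
n7 = n1 OR n2 = F OR T = T
n8 = n4 OR n6 = F OR F = F
n9 = n4 OR in0 OR n8 = F OR T OR F = T
n10 = n3 AND n9 = T AND T = T
n11 = n2 AND n7 = T AND T = T
n13 = n8 AND n5 = F AND F = F
n14 = n10 OR n13 = T OR F = T

n9 = T  n10 = T  n11 = T  n14 = T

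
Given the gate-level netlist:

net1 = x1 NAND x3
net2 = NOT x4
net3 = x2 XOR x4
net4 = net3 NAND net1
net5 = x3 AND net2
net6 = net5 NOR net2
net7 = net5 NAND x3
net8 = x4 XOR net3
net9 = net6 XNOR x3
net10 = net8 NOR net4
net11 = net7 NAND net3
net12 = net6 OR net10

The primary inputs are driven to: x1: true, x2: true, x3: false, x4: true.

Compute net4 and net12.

net1 = x1 NAND x3 = true NAND false = true
net2 = NOT x4 = NOT true = false
net3 = x2 XOR x4 = true XOR true = false
net4 = net3 NAND net1 = false NAND true = true
net5 = x3 AND net2 = false AND false = false
net6 = net5 NOR net2 = false NOR false = true
net8 = x4 XOR net3 = true XOR false = true
net10 = net8 NOR net4 = true NOR true = false
net12 = net6 OR net10 = true OR false = true

net4 = true; net12 = true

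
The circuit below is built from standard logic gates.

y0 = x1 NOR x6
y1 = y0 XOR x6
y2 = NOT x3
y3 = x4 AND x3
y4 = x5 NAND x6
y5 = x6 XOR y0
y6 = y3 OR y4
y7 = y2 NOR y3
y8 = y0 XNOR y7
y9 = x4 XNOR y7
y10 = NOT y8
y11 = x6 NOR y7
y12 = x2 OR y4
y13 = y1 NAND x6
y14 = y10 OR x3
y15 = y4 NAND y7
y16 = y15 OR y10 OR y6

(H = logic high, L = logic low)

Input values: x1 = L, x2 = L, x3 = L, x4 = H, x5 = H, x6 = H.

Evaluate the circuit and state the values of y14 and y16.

y0 = x1 NOR x6 = L NOR H = L
y2 = NOT x3 = NOT L = H
y3 = x4 AND x3 = H AND L = L
y4 = x5 NAND x6 = H NAND H = L
y6 = y3 OR y4 = L OR L = L
y7 = y2 NOR y3 = H NOR L = L
y8 = y0 XNOR y7 = L XNOR L = H
y10 = NOT y8 = NOT H = L
y14 = y10 OR x3 = L OR L = L
y15 = y4 NAND y7 = L NAND L = H
y16 = y15 OR y10 OR y6 = H OR L OR L = H

y14 = L; y16 = H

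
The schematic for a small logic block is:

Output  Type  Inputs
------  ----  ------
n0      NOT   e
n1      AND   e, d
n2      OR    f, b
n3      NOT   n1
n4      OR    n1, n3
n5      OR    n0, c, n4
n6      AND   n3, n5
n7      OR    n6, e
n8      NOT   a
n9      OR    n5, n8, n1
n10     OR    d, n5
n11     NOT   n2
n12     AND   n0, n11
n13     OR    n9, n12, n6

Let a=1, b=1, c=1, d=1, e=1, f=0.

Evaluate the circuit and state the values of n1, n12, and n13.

n0 = NOT e = NOT 1 = 0
n1 = e AND d = 1 AND 1 = 1
n2 = f OR b = 0 OR 1 = 1
n3 = NOT n1 = NOT 1 = 0
n4 = n1 OR n3 = 1 OR 0 = 1
n5 = n0 OR c OR n4 = 0 OR 1 OR 1 = 1
n6 = n3 AND n5 = 0 AND 1 = 0
n8 = NOT a = NOT 1 = 0
n9 = n5 OR n8 OR n1 = 1 OR 0 OR 1 = 1
n11 = NOT n2 = NOT 1 = 0
n12 = n0 AND n11 = 0 AND 0 = 0
n13 = n9 OR n12 OR n6 = 1 OR 0 OR 0 = 1

n1 = 1; n12 = 0; n13 = 1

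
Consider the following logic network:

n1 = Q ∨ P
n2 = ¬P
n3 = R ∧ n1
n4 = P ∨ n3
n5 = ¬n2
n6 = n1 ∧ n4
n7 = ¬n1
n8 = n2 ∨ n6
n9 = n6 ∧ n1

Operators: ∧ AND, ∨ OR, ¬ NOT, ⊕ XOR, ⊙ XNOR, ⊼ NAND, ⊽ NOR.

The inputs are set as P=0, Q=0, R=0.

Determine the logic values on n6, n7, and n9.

n6 = 0, n7 = 1, n9 = 0

n1 = Q OR P = 0 OR 0 = 0
n3 = R AND n1 = 0 AND 0 = 0
n4 = P OR n3 = 0 OR 0 = 0
n6 = n1 AND n4 = 0 AND 0 = 0
n7 = NOT n1 = NOT 0 = 1
n9 = n6 AND n1 = 0 AND 0 = 0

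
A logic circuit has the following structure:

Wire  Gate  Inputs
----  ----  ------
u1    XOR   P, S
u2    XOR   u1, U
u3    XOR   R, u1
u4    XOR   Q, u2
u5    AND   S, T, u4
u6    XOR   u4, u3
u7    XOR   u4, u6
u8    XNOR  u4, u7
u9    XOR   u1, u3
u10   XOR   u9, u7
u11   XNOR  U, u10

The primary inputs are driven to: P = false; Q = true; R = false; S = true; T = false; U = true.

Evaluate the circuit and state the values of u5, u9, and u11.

u1 = P XOR S = false XOR true = true
u2 = u1 XOR U = true XOR true = false
u3 = R XOR u1 = false XOR true = true
u4 = Q XOR u2 = true XOR false = true
u5 = S AND T AND u4 = true AND false AND true = false
u6 = u4 XOR u3 = true XOR true = false
u7 = u4 XOR u6 = true XOR false = true
u9 = u1 XOR u3 = true XOR true = false
u10 = u9 XOR u7 = false XOR true = true
u11 = U XNOR u10 = true XNOR true = true

u5 = false  u9 = false  u11 = true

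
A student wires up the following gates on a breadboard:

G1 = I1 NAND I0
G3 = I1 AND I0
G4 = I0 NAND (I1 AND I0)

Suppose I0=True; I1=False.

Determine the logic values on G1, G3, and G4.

G1 = True, G3 = False, G4 = True

G1 = False NAND True = True
G3 = False AND True = False
G4 = True NAND (False AND True) = True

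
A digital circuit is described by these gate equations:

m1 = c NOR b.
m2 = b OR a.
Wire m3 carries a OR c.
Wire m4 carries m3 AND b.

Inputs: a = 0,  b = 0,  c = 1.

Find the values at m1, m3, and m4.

m1 = 0, m3 = 1, m4 = 0

m1 = c NOR b = 1 NOR 0 = 0
m3 = a OR c = 0 OR 1 = 1
m4 = m3 AND b = 1 AND 0 = 0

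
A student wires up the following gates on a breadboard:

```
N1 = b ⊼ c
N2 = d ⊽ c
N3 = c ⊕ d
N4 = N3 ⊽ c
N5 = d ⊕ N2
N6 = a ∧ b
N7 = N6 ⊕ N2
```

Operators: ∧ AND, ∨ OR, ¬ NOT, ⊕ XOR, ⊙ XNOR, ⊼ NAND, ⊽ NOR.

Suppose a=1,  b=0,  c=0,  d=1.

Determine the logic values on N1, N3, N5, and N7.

N1 = 1  N3 = 1  N5 = 1  N7 = 0

N1 = b NAND c = 0 NAND 0 = 1
N2 = d NOR c = 1 NOR 0 = 0
N3 = c XOR d = 0 XOR 1 = 1
N5 = d XOR N2 = 1 XOR 0 = 1
N6 = a AND b = 1 AND 0 = 0
N7 = N6 XOR N2 = 0 XOR 0 = 0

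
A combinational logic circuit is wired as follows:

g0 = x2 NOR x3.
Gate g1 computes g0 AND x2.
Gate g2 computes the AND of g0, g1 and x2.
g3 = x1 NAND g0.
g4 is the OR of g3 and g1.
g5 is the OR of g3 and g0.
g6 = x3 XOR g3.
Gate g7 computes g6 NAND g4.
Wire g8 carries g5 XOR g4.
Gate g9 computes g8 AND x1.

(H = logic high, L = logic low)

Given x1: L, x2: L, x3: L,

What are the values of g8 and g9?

g8 = L; g9 = L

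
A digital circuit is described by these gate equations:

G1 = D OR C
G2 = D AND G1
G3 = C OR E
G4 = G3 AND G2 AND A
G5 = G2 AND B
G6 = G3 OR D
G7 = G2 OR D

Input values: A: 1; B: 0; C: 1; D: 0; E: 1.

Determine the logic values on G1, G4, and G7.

G1 = 1, G4 = 0, G7 = 0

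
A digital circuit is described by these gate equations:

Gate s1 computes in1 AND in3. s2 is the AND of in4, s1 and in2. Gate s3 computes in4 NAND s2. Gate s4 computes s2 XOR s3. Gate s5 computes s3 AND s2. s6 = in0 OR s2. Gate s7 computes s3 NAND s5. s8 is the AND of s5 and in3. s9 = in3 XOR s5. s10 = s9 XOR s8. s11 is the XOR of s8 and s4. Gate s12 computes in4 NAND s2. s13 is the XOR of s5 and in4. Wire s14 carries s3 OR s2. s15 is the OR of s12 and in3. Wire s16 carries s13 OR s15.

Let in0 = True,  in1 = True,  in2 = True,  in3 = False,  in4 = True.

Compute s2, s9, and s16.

s2 = False  s9 = False  s16 = True

s1 = in1 AND in3 = True AND False = False
s2 = in4 AND s1 AND in2 = True AND False AND True = False
s3 = in4 NAND s2 = True NAND False = True
s5 = s3 AND s2 = True AND False = False
s9 = in3 XOR s5 = False XOR False = False
s12 = in4 NAND s2 = True NAND False = True
s13 = s5 XOR in4 = False XOR True = True
s15 = s12 OR in3 = True OR False = True
s16 = s13 OR s15 = True OR True = True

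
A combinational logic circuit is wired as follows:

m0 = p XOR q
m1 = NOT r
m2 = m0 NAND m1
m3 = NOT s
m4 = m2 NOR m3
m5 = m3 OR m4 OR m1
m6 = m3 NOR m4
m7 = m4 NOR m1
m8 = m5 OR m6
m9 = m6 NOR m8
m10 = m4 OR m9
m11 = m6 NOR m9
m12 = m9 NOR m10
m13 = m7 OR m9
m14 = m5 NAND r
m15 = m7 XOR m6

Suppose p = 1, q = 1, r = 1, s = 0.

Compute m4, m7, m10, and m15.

m4 = 0, m7 = 1, m10 = 0, m15 = 1

m0 = p XOR q = 1 XOR 1 = 0
m1 = NOT r = NOT 1 = 0
m2 = m0 NAND m1 = 0 NAND 0 = 1
m3 = NOT s = NOT 0 = 1
m4 = m2 NOR m3 = 1 NOR 1 = 0
m5 = m3 OR m4 OR m1 = 1 OR 0 OR 0 = 1
m6 = m3 NOR m4 = 1 NOR 0 = 0
m7 = m4 NOR m1 = 0 NOR 0 = 1
m8 = m5 OR m6 = 1 OR 0 = 1
m9 = m6 NOR m8 = 0 NOR 1 = 0
m10 = m4 OR m9 = 0 OR 0 = 0
m15 = m7 XOR m6 = 1 XOR 0 = 1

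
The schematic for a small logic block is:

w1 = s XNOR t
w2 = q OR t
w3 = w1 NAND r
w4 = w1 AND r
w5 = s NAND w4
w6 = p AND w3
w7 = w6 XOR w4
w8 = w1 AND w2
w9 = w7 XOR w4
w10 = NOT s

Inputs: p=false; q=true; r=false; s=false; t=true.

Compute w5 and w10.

w1 = s XNOR t = false XNOR true = false
w4 = w1 AND r = false AND false = false
w5 = s NAND w4 = false NAND false = true
w10 = NOT s = NOT false = true

w5 = true; w10 = true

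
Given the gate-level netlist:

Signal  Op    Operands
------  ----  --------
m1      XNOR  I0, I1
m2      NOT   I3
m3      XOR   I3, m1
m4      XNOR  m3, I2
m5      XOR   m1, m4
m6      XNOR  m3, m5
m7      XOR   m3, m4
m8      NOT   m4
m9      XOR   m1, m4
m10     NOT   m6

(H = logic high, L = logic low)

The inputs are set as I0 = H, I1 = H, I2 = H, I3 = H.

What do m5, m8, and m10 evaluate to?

m5 = H, m8 = H, m10 = H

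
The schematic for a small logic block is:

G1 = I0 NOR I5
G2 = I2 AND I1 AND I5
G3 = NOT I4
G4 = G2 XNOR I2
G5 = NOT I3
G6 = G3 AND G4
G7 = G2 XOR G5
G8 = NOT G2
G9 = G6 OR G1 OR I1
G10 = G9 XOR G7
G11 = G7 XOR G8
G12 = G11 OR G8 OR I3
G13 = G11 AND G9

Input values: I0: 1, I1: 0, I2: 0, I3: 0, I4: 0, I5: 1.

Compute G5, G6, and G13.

G5 = 1, G6 = 1, G13 = 0

G1 = I0 NOR I5 = 1 NOR 1 = 0
G2 = I2 AND I1 AND I5 = 0 AND 0 AND 1 = 0
G3 = NOT I4 = NOT 0 = 1
G4 = G2 XNOR I2 = 0 XNOR 0 = 1
G5 = NOT I3 = NOT 0 = 1
G6 = G3 AND G4 = 1 AND 1 = 1
G7 = G2 XOR G5 = 0 XOR 1 = 1
G8 = NOT G2 = NOT 0 = 1
G9 = G6 OR G1 OR I1 = 1 OR 0 OR 0 = 1
G11 = G7 XOR G8 = 1 XOR 1 = 0
G13 = G11 AND G9 = 0 AND 1 = 0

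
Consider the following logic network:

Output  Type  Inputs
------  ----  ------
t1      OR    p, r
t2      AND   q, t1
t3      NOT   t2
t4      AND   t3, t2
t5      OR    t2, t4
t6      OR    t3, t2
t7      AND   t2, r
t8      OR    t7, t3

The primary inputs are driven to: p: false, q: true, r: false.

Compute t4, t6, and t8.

t4 = false  t6 = true  t8 = true

t1 = p OR r = false OR false = false
t2 = q AND t1 = true AND false = false
t3 = NOT t2 = NOT false = true
t4 = t3 AND t2 = true AND false = false
t6 = t3 OR t2 = true OR false = true
t7 = t2 AND r = false AND false = false
t8 = t7 OR t3 = false OR true = true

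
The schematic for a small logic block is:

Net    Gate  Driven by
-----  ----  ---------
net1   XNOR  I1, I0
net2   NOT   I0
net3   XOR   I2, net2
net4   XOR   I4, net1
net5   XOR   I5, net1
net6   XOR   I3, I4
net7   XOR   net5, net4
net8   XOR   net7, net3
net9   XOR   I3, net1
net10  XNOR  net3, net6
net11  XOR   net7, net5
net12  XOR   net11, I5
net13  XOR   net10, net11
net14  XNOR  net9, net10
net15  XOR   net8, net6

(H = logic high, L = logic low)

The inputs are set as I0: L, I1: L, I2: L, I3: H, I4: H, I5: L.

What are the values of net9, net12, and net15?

net9 = L, net12 = L, net15 = L

net1 = I1 XNOR I0 = L XNOR L = H
net2 = NOT I0 = NOT L = H
net3 = I2 XOR net2 = L XOR H = H
net4 = I4 XOR net1 = H XOR H = L
net5 = I5 XOR net1 = L XOR H = H
net6 = I3 XOR I4 = H XOR H = L
net7 = net5 XOR net4 = H XOR L = H
net8 = net7 XOR net3 = H XOR H = L
net9 = I3 XOR net1 = H XOR H = L
net11 = net7 XOR net5 = H XOR H = L
net12 = net11 XOR I5 = L XOR L = L
net15 = net8 XOR net6 = L XOR L = L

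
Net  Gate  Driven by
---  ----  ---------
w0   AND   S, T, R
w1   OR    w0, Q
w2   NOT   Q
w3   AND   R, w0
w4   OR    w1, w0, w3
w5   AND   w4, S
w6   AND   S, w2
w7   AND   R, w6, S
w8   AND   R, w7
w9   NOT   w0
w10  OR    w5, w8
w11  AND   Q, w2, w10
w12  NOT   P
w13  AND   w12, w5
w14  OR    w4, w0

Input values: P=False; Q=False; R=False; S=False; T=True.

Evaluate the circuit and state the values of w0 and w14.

w0 = False, w14 = False

w0 = S AND T AND R = False AND True AND False = False
w1 = w0 OR Q = False OR False = False
w3 = R AND w0 = False AND False = False
w4 = w1 OR w0 OR w3 = False OR False OR False = False
w14 = w4 OR w0 = False OR False = False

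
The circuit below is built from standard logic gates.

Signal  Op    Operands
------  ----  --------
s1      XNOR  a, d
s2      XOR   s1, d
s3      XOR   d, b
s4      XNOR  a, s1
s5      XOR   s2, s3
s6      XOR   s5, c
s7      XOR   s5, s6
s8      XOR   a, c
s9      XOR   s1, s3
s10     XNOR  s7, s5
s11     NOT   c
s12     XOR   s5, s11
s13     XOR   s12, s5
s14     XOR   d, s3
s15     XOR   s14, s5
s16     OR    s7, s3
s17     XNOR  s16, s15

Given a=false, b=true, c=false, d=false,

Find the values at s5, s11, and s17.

s5 = false, s11 = true, s17 = true

s1 = a XNOR d = false XNOR false = true
s2 = s1 XOR d = true XOR false = true
s3 = d XOR b = false XOR true = true
s5 = s2 XOR s3 = true XOR true = false
s6 = s5 XOR c = false XOR false = false
s7 = s5 XOR s6 = false XOR false = false
s11 = NOT c = NOT false = true
s14 = d XOR s3 = false XOR true = true
s15 = s14 XOR s5 = true XOR false = true
s16 = s7 OR s3 = false OR true = true
s17 = s16 XNOR s15 = true XNOR true = true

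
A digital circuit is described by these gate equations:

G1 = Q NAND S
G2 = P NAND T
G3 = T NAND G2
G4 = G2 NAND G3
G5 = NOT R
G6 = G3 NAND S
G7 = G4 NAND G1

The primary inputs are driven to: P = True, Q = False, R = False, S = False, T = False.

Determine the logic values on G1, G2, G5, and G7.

G1 = Q NAND S = False NAND False = True
G2 = P NAND T = True NAND False = True
G3 = T NAND G2 = False NAND True = True
G4 = G2 NAND G3 = True NAND True = False
G5 = NOT R = NOT False = True
G7 = G4 NAND G1 = False NAND True = True

G1 = True; G2 = True; G5 = True; G7 = True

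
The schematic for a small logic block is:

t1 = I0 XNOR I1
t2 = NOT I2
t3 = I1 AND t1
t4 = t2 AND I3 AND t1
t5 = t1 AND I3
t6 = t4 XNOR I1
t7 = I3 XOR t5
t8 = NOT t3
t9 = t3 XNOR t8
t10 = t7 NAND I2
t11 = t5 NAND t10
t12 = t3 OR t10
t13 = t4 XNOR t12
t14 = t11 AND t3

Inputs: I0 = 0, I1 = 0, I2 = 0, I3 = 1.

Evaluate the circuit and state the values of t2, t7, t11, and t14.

t2 = 1, t7 = 0, t11 = 0, t14 = 0

t1 = I0 XNOR I1 = 0 XNOR 0 = 1
t2 = NOT I2 = NOT 0 = 1
t3 = I1 AND t1 = 0 AND 1 = 0
t5 = t1 AND I3 = 1 AND 1 = 1
t7 = I3 XOR t5 = 1 XOR 1 = 0
t10 = t7 NAND I2 = 0 NAND 0 = 1
t11 = t5 NAND t10 = 1 NAND 1 = 0
t14 = t11 AND t3 = 0 AND 0 = 0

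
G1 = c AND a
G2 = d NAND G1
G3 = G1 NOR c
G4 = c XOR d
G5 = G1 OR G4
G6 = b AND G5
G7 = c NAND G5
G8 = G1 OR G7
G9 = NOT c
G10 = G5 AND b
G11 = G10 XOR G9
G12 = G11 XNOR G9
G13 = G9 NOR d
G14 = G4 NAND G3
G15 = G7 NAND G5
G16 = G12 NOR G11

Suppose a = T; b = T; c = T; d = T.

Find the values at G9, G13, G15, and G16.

G1 = c AND a = T AND T = T
G4 = c XOR d = T XOR T = F
G5 = G1 OR G4 = T OR F = T
G7 = c NAND G5 = T NAND T = F
G9 = NOT c = NOT T = F
G10 = G5 AND b = T AND T = T
G11 = G10 XOR G9 = T XOR F = T
G12 = G11 XNOR G9 = T XNOR F = F
G13 = G9 NOR d = F NOR T = F
G15 = G7 NAND G5 = F NAND T = T
G16 = G12 NOR G11 = F NOR T = F

G9 = F, G13 = F, G15 = T, G16 = F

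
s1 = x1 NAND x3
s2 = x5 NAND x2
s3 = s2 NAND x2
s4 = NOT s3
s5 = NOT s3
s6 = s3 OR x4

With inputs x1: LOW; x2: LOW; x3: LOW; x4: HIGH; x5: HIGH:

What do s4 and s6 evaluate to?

s4 = LOW, s6 = HIGH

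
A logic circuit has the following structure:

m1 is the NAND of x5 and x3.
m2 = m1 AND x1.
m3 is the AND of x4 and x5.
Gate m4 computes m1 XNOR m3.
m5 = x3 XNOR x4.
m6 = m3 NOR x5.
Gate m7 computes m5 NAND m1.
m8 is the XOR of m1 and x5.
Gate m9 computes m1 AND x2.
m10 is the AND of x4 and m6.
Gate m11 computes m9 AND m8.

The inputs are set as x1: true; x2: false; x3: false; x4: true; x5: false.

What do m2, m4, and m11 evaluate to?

m2 = true  m4 = false  m11 = false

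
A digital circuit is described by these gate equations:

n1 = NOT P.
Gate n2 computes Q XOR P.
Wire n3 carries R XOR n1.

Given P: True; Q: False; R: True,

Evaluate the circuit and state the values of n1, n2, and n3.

n1 = NOT P = NOT True = False
n2 = Q XOR P = False XOR True = True
n3 = R XOR n1 = True XOR False = True

n1 = False, n2 = True, n3 = True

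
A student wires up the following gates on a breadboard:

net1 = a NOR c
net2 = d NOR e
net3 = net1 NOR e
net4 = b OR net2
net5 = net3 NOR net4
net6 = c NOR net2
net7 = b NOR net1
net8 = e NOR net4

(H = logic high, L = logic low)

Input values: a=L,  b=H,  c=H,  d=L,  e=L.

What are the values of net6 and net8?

net6 = L  net8 = L

net2 = d NOR e = L NOR L = H
net4 = b OR net2 = H OR H = H
net6 = c NOR net2 = H NOR H = L
net8 = e NOR net4 = L NOR H = L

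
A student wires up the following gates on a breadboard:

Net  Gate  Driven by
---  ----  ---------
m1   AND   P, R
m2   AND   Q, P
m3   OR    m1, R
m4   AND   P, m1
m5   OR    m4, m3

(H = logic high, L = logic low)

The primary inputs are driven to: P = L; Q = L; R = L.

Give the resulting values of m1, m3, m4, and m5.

m1 = L, m3 = L, m4 = L, m5 = L

m1 = P AND R = L AND L = L
m3 = m1 OR R = L OR L = L
m4 = P AND m1 = L AND L = L
m5 = m4 OR m3 = L OR L = L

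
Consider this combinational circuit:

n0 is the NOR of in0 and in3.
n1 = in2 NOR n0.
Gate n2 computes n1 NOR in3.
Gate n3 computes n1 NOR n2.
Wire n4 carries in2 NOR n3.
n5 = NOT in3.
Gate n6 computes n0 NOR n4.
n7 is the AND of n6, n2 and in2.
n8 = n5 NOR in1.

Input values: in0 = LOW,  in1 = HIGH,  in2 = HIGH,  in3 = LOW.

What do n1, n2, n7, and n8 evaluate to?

n0 = in0 NOR in3 = LOW NOR LOW = HIGH
n1 = in2 NOR n0 = HIGH NOR HIGH = LOW
n2 = n1 NOR in3 = LOW NOR LOW = HIGH
n3 = n1 NOR n2 = LOW NOR HIGH = LOW
n4 = in2 NOR n3 = HIGH NOR LOW = LOW
n5 = NOT in3 = NOT LOW = HIGH
n6 = n0 NOR n4 = HIGH NOR LOW = LOW
n7 = n6 AND n2 AND in2 = LOW AND HIGH AND HIGH = LOW
n8 = n5 NOR in1 = HIGH NOR HIGH = LOW

n1 = LOW, n2 = HIGH, n7 = LOW, n8 = LOW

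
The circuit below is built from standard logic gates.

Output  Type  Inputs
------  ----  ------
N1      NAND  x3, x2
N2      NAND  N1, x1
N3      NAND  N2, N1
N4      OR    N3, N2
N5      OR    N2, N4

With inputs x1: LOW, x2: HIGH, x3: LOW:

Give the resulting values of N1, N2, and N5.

N1 = x3 NAND x2 = LOW NAND HIGH = HIGH
N2 = N1 NAND x1 = HIGH NAND LOW = HIGH
N3 = N2 NAND N1 = HIGH NAND HIGH = LOW
N4 = N3 OR N2 = LOW OR HIGH = HIGH
N5 = N2 OR N4 = HIGH OR HIGH = HIGH

N1 = HIGH, N2 = HIGH, N5 = HIGH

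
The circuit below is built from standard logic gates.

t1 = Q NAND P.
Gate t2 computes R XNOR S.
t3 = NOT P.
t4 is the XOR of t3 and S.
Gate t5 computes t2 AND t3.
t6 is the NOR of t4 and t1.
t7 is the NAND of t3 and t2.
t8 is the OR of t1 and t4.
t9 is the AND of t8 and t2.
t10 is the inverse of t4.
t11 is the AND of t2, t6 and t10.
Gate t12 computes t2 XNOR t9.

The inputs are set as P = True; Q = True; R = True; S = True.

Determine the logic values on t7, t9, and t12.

t1 = Q NAND P = True NAND True = False
t2 = R XNOR S = True XNOR True = True
t3 = NOT P = NOT True = False
t4 = t3 XOR S = False XOR True = True
t7 = t3 NAND t2 = False NAND True = True
t8 = t1 OR t4 = False OR True = True
t9 = t8 AND t2 = True AND True = True
t12 = t2 XNOR t9 = True XNOR True = True

t7 = True  t9 = True  t12 = True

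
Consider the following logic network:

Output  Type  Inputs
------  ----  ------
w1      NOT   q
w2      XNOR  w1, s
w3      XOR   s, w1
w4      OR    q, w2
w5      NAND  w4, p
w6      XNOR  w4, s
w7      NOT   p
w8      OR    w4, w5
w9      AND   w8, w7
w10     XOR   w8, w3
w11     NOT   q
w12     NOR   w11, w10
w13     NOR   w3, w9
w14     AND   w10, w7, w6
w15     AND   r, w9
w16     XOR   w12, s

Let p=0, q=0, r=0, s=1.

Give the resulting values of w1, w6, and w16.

w1 = 1; w6 = 1; w16 = 1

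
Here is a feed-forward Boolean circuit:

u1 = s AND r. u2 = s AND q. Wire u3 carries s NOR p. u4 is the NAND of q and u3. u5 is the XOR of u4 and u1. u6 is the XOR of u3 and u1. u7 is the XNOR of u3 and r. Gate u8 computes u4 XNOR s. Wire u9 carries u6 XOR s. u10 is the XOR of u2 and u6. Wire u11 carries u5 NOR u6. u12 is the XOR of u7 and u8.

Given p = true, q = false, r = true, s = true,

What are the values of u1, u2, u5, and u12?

u1 = s AND r = true AND true = true
u2 = s AND q = true AND false = false
u3 = s NOR p = true NOR true = false
u4 = q NAND u3 = false NAND false = true
u5 = u4 XOR u1 = true XOR true = false
u7 = u3 XNOR r = false XNOR true = false
u8 = u4 XNOR s = true XNOR true = true
u12 = u7 XOR u8 = false XOR true = true

u1 = true, u2 = false, u5 = false, u12 = true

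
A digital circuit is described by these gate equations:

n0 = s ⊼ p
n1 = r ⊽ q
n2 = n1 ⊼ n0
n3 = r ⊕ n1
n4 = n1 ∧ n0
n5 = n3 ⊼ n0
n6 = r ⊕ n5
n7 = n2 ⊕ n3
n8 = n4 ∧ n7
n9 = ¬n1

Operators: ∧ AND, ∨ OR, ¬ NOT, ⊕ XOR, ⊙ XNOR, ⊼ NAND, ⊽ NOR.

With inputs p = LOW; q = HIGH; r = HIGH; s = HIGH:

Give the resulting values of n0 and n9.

n0 = HIGH; n9 = HIGH

n0 = s NAND p = HIGH NAND LOW = HIGH
n1 = r NOR q = HIGH NOR HIGH = LOW
n9 = NOT n1 = NOT LOW = HIGH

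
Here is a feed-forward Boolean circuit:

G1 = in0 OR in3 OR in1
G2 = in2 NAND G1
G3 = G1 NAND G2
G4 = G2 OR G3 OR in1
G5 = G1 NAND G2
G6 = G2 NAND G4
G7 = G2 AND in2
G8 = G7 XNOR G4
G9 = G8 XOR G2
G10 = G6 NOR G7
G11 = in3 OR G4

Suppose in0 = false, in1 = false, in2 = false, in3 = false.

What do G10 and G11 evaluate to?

G10 = true; G11 = true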